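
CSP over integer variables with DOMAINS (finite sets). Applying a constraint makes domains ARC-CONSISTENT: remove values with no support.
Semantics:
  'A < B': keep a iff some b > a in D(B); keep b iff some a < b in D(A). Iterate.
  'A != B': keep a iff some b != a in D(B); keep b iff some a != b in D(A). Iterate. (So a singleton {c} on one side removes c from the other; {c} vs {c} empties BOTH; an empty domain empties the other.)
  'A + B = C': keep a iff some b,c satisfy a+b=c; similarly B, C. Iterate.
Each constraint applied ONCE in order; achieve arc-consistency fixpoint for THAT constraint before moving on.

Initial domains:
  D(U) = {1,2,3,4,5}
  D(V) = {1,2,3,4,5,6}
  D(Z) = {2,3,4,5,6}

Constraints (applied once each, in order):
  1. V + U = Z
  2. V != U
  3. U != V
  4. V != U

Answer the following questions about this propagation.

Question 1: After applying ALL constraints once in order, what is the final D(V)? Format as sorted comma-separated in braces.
Constraint 1 (V + U = Z) on D(V)={1,2,3,4,5,6} D(U)={1,2,3,4,5} D(Z)={2,3,4,5,6}: V {1,2,3,4,5,6}->{1,2,3,4,5}
Constraint 2 (V != U) on D(V)={1,2,3,4,5} D(U)={1,2,3,4,5}: no change
Constraint 3 (U != V) on D(U)={1,2,3,4,5} D(V)={1,2,3,4,5}: no change
Constraint 4 (V != U) on D(V)={1,2,3,4,5} D(U)={1,2,3,4,5}: no change
So after all 4 constraints: D(V) = {1,2,3,4,5}

Answer: {1,2,3,4,5}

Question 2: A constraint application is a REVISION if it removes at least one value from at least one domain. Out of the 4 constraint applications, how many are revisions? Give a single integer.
Answer: 1

Derivation:
Constraint 1 (V + U = Z) on D(V)={1,2,3,4,5,6} D(U)={1,2,3,4,5} D(Z)={2,3,4,5,6}: V {1,2,3,4,5,6}->{1,2,3,4,5} => REVISION
Constraint 2 (V != U) on D(V)={1,2,3,4,5} D(U)={1,2,3,4,5}: no change => not a revision
Constraint 3 (U != V) on D(U)={1,2,3,4,5} D(V)={1,2,3,4,5}: no change => not a revision
Constraint 4 (V != U) on D(V)={1,2,3,4,5} D(U)={1,2,3,4,5}: no change => not a revision
Total revisions = 1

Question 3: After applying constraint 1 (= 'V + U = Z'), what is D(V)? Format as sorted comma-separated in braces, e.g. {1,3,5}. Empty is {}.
Answer: {1,2,3,4,5}

Derivation:
Constraint 1 (V + U = Z) on D(V)={1,2,3,4,5,6} D(U)={1,2,3,4,5} D(Z)={2,3,4,5,6}: V {1,2,3,4,5,6}->{1,2,3,4,5}
So after constraint 1: D(V) = {1,2,3,4,5}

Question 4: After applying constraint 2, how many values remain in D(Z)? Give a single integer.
Answer: 5

Derivation:
Constraint 1 (V + U = Z) on D(V)={1,2,3,4,5,6} D(U)={1,2,3,4,5} D(Z)={2,3,4,5,6}: V {1,2,3,4,5,6}->{1,2,3,4,5}
Constraint 2 (V != U) on D(V)={1,2,3,4,5} D(U)={1,2,3,4,5}: no change
So after constraint 2: D(Z)={2,3,4,5,6}, size = 5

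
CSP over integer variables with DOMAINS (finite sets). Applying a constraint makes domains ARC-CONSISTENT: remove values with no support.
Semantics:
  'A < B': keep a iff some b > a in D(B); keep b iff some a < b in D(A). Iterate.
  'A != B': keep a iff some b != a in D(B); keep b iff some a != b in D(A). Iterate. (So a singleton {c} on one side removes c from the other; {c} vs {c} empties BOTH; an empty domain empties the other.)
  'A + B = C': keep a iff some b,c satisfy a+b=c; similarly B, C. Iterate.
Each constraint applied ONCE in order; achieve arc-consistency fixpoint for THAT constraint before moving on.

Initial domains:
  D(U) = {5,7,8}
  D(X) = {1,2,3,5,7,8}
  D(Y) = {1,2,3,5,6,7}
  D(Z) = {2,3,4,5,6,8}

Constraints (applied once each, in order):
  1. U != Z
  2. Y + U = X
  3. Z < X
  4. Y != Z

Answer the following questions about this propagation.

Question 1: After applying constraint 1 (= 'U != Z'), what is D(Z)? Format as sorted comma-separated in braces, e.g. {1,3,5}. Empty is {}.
Constraint 1 (U != Z) on D(U)={5,7,8} D(Z)={2,3,4,5,6,8}: no change
So after constraint 1: D(Z) = {2,3,4,5,6,8}

Answer: {2,3,4,5,6,8}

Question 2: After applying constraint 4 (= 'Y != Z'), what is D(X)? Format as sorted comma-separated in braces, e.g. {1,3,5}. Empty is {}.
Answer: {7,8}

Derivation:
Constraint 1 (U != Z) on D(U)={5,7,8} D(Z)={2,3,4,5,6,8}: no change
Constraint 2 (Y + U = X) on D(Y)={1,2,3,5,6,7} D(U)={5,7,8} D(X)={1,2,3,5,7,8}: Y {1,2,3,5,6,7}->{1,2,3}; U {5,7,8}->{5,7}; X {1,2,3,5,7,8}->{7,8}
Constraint 3 (Z < X) on D(Z)={2,3,4,5,6,8} D(X)={7,8}: Z {2,3,4,5,6,8}->{2,3,4,5,6}
Constraint 4 (Y != Z) on D(Y)={1,2,3} D(Z)={2,3,4,5,6}: no change
So after constraint 4: D(X) = {7,8}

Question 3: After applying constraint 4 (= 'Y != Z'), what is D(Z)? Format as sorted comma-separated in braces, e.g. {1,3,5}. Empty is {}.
Answer: {2,3,4,5,6}

Derivation:
Constraint 1 (U != Z) on D(U)={5,7,8} D(Z)={2,3,4,5,6,8}: no change
Constraint 2 (Y + U = X) on D(Y)={1,2,3,5,6,7} D(U)={5,7,8} D(X)={1,2,3,5,7,8}: Y {1,2,3,5,6,7}->{1,2,3}; U {5,7,8}->{5,7}; X {1,2,3,5,7,8}->{7,8}
Constraint 3 (Z < X) on D(Z)={2,3,4,5,6,8} D(X)={7,8}: Z {2,3,4,5,6,8}->{2,3,4,5,6}
Constraint 4 (Y != Z) on D(Y)={1,2,3} D(Z)={2,3,4,5,6}: no change
So after constraint 4: D(Z) = {2,3,4,5,6}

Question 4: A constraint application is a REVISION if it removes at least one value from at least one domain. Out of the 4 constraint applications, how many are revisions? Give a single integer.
Answer: 2

Derivation:
Constraint 1 (U != Z) on D(U)={5,7,8} D(Z)={2,3,4,5,6,8}: no change => not a revision
Constraint 2 (Y + U = X) on D(Y)={1,2,3,5,6,7} D(U)={5,7,8} D(X)={1,2,3,5,7,8}: Y {1,2,3,5,6,7}->{1,2,3}; U {5,7,8}->{5,7}; X {1,2,3,5,7,8}->{7,8} => REVISION
Constraint 3 (Z < X) on D(Z)={2,3,4,5,6,8} D(X)={7,8}: Z {2,3,4,5,6,8}->{2,3,4,5,6} => REVISION
Constraint 4 (Y != Z) on D(Y)={1,2,3} D(Z)={2,3,4,5,6}: no change => not a revision
Total revisions = 2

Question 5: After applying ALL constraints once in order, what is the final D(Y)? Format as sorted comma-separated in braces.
Answer: {1,2,3}

Derivation:
Constraint 1 (U != Z) on D(U)={5,7,8} D(Z)={2,3,4,5,6,8}: no change
Constraint 2 (Y + U = X) on D(Y)={1,2,3,5,6,7} D(U)={5,7,8} D(X)={1,2,3,5,7,8}: Y {1,2,3,5,6,7}->{1,2,3}; U {5,7,8}->{5,7}; X {1,2,3,5,7,8}->{7,8}
Constraint 3 (Z < X) on D(Z)={2,3,4,5,6,8} D(X)={7,8}: Z {2,3,4,5,6,8}->{2,3,4,5,6}
Constraint 4 (Y != Z) on D(Y)={1,2,3} D(Z)={2,3,4,5,6}: no change
So after all 4 constraints: D(Y) = {1,2,3}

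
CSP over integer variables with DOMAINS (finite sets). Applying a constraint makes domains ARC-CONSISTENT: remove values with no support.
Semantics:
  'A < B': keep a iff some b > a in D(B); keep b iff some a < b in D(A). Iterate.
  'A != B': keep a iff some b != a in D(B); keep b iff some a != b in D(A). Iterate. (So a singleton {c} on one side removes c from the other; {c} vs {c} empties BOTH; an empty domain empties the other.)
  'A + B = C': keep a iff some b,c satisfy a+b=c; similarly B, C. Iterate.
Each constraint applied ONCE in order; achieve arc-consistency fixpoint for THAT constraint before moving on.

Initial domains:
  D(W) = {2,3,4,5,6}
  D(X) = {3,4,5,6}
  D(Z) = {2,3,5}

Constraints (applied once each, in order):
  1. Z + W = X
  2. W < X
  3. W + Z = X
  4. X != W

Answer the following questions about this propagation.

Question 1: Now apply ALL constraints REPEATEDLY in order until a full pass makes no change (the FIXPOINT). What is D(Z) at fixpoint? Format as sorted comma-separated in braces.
Answer: {2,3}

Derivation:
pass 0 (initial): D(Z)={2,3,5}
pass 1: W {2,3,4,5,6}->{2,3,4}; X {3,4,5,6}->{4,5,6}; Z {2,3,5}->{2,3}
pass 2: no change
Fixpoint after 2 passes: D(Z) = {2,3}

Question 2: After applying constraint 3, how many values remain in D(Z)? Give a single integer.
Constraint 1 (Z + W = X) on D(Z)={2,3,5} D(W)={2,3,4,5,6} D(X)={3,4,5,6}: Z {2,3,5}->{2,3}; W {2,3,4,5,6}->{2,3,4}; X {3,4,5,6}->{4,5,6}
Constraint 2 (W < X) on D(W)={2,3,4} D(X)={4,5,6}: no change
Constraint 3 (W + Z = X) on D(W)={2,3,4} D(Z)={2,3} D(X)={4,5,6}: no change
So after constraint 3: D(Z)={2,3}, size = 2

Answer: 2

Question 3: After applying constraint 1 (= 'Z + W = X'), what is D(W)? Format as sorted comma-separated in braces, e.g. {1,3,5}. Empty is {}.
Constraint 1 (Z + W = X) on D(Z)={2,3,5} D(W)={2,3,4,5,6} D(X)={3,4,5,6}: Z {2,3,5}->{2,3}; W {2,3,4,5,6}->{2,3,4}; X {3,4,5,6}->{4,5,6}
So after constraint 1: D(W) = {2,3,4}

Answer: {2,3,4}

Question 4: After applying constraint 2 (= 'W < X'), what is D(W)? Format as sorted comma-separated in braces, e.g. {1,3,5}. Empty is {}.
Answer: {2,3,4}

Derivation:
Constraint 1 (Z + W = X) on D(Z)={2,3,5} D(W)={2,3,4,5,6} D(X)={3,4,5,6}: Z {2,3,5}->{2,3}; W {2,3,4,5,6}->{2,3,4}; X {3,4,5,6}->{4,5,6}
Constraint 2 (W < X) on D(W)={2,3,4} D(X)={4,5,6}: no change
So after constraint 2: D(W) = {2,3,4}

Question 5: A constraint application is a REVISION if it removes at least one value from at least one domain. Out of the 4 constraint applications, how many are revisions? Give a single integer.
Answer: 1

Derivation:
Constraint 1 (Z + W = X) on D(Z)={2,3,5} D(W)={2,3,4,5,6} D(X)={3,4,5,6}: Z {2,3,5}->{2,3}; W {2,3,4,5,6}->{2,3,4}; X {3,4,5,6}->{4,5,6} => REVISION
Constraint 2 (W < X) on D(W)={2,3,4} D(X)={4,5,6}: no change => not a revision
Constraint 3 (W + Z = X) on D(W)={2,3,4} D(Z)={2,3} D(X)={4,5,6}: no change => not a revision
Constraint 4 (X != W) on D(X)={4,5,6} D(W)={2,3,4}: no change => not a revision
Total revisions = 1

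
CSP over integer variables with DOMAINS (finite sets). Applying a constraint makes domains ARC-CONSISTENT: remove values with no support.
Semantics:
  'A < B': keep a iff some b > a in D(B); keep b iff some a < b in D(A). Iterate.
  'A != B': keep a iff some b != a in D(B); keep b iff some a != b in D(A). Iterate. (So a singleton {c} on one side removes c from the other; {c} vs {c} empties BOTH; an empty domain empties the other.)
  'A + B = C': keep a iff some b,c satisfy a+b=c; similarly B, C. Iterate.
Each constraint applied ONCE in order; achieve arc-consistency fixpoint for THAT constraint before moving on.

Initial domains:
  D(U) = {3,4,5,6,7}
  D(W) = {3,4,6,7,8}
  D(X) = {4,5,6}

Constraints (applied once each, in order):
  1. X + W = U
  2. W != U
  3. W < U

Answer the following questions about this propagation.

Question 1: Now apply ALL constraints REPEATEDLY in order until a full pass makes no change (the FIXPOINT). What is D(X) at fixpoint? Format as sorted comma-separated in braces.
Answer: {4}

Derivation:
pass 0 (initial): D(X)={4,5,6}
pass 1: U {3,4,5,6,7}->{7}; W {3,4,6,7,8}->{3}; X {4,5,6}->{4}
pass 2: no change
Fixpoint after 2 passes: D(X) = {4}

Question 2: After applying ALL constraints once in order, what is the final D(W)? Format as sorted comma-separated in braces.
Answer: {3}

Derivation:
Constraint 1 (X + W = U) on D(X)={4,5,6} D(W)={3,4,6,7,8} D(U)={3,4,5,6,7}: X {4,5,6}->{4}; W {3,4,6,7,8}->{3}; U {3,4,5,6,7}->{7}
Constraint 2 (W != U) on D(W)={3} D(U)={7}: no change
Constraint 3 (W < U) on D(W)={3} D(U)={7}: no change
So after all 3 constraints: D(W) = {3}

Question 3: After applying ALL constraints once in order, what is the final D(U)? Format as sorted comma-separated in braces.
Constraint 1 (X + W = U) on D(X)={4,5,6} D(W)={3,4,6,7,8} D(U)={3,4,5,6,7}: X {4,5,6}->{4}; W {3,4,6,7,8}->{3}; U {3,4,5,6,7}->{7}
Constraint 2 (W != U) on D(W)={3} D(U)={7}: no change
Constraint 3 (W < U) on D(W)={3} D(U)={7}: no change
So after all 3 constraints: D(U) = {7}

Answer: {7}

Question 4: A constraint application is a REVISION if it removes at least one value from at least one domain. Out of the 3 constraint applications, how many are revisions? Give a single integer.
Constraint 1 (X + W = U) on D(X)={4,5,6} D(W)={3,4,6,7,8} D(U)={3,4,5,6,7}: X {4,5,6}->{4}; W {3,4,6,7,8}->{3}; U {3,4,5,6,7}->{7} => REVISION
Constraint 2 (W != U) on D(W)={3} D(U)={7}: no change => not a revision
Constraint 3 (W < U) on D(W)={3} D(U)={7}: no change => not a revision
Total revisions = 1

Answer: 1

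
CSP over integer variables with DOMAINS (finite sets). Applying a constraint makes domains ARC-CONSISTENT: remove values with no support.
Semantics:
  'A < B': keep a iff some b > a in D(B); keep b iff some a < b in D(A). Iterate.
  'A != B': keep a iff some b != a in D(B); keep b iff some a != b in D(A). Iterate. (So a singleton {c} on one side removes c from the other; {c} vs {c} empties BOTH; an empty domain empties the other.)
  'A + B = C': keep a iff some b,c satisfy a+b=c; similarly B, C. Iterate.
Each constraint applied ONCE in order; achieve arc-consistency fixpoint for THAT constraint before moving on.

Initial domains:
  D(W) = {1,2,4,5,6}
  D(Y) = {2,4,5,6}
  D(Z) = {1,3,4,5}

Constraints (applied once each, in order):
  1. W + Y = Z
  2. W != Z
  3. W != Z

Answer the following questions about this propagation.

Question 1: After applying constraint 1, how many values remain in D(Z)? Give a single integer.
Constraint 1 (W + Y = Z) on D(W)={1,2,4,5,6} D(Y)={2,4,5,6} D(Z)={1,3,4,5}: W {1,2,4,5,6}->{1,2}; Y {2,4,5,6}->{2,4}; Z {1,3,4,5}->{3,4,5}
So after constraint 1: D(Z)={3,4,5}, size = 3

Answer: 3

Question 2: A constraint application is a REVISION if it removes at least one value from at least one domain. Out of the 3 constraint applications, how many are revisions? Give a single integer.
Constraint 1 (W + Y = Z) on D(W)={1,2,4,5,6} D(Y)={2,4,5,6} D(Z)={1,3,4,5}: W {1,2,4,5,6}->{1,2}; Y {2,4,5,6}->{2,4}; Z {1,3,4,5}->{3,4,5} => REVISION
Constraint 2 (W != Z) on D(W)={1,2} D(Z)={3,4,5}: no change => not a revision
Constraint 3 (W != Z) on D(W)={1,2} D(Z)={3,4,5}: no change => not a revision
Total revisions = 1

Answer: 1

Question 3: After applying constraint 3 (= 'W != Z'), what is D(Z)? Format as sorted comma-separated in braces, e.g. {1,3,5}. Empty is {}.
Constraint 1 (W + Y = Z) on D(W)={1,2,4,5,6} D(Y)={2,4,5,6} D(Z)={1,3,4,5}: W {1,2,4,5,6}->{1,2}; Y {2,4,5,6}->{2,4}; Z {1,3,4,5}->{3,4,5}
Constraint 2 (W != Z) on D(W)={1,2} D(Z)={3,4,5}: no change
Constraint 3 (W != Z) on D(W)={1,2} D(Z)={3,4,5}: no change
So after constraint 3: D(Z) = {3,4,5}

Answer: {3,4,5}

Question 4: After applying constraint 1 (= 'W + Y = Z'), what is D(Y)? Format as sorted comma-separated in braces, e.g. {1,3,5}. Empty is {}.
Constraint 1 (W + Y = Z) on D(W)={1,2,4,5,6} D(Y)={2,4,5,6} D(Z)={1,3,4,5}: W {1,2,4,5,6}->{1,2}; Y {2,4,5,6}->{2,4}; Z {1,3,4,5}->{3,4,5}
So after constraint 1: D(Y) = {2,4}

Answer: {2,4}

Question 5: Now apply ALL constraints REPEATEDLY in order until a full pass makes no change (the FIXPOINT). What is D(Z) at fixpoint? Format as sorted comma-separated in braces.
pass 0 (initial): D(Z)={1,3,4,5}
pass 1: W {1,2,4,5,6}->{1,2}; Y {2,4,5,6}->{2,4}; Z {1,3,4,5}->{3,4,5}
pass 2: no change
Fixpoint after 2 passes: D(Z) = {3,4,5}

Answer: {3,4,5}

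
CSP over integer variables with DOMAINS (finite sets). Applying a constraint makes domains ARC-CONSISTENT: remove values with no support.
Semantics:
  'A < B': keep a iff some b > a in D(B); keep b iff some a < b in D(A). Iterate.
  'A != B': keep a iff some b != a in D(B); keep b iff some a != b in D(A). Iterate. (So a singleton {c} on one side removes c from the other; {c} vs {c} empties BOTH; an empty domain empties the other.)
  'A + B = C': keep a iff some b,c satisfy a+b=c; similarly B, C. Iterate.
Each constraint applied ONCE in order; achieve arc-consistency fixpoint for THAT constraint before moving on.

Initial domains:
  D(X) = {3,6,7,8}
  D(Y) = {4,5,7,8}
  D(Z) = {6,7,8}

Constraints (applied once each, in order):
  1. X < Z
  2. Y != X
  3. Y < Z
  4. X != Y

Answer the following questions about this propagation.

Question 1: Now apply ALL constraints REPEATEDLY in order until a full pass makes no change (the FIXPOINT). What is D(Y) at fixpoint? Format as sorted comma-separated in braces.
Answer: {4,5,7}

Derivation:
pass 0 (initial): D(Y)={4,5,7,8}
pass 1: X {3,6,7,8}->{3,6,7}; Y {4,5,7,8}->{4,5,7}
pass 2: no change
Fixpoint after 2 passes: D(Y) = {4,5,7}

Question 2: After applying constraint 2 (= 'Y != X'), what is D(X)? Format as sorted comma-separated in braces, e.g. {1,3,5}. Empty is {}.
Answer: {3,6,7}

Derivation:
Constraint 1 (X < Z) on D(X)={3,6,7,8} D(Z)={6,7,8}: X {3,6,7,8}->{3,6,7}
Constraint 2 (Y != X) on D(Y)={4,5,7,8} D(X)={3,6,7}: no change
So after constraint 2: D(X) = {3,6,7}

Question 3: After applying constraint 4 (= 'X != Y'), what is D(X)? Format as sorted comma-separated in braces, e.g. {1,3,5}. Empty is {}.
Answer: {3,6,7}

Derivation:
Constraint 1 (X < Z) on D(X)={3,6,7,8} D(Z)={6,7,8}: X {3,6,7,8}->{3,6,7}
Constraint 2 (Y != X) on D(Y)={4,5,7,8} D(X)={3,6,7}: no change
Constraint 3 (Y < Z) on D(Y)={4,5,7,8} D(Z)={6,7,8}: Y {4,5,7,8}->{4,5,7}
Constraint 4 (X != Y) on D(X)={3,6,7} D(Y)={4,5,7}: no change
So after constraint 4: D(X) = {3,6,7}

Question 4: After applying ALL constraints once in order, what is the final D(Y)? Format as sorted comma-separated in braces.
Constraint 1 (X < Z) on D(X)={3,6,7,8} D(Z)={6,7,8}: X {3,6,7,8}->{3,6,7}
Constraint 2 (Y != X) on D(Y)={4,5,7,8} D(X)={3,6,7}: no change
Constraint 3 (Y < Z) on D(Y)={4,5,7,8} D(Z)={6,7,8}: Y {4,5,7,8}->{4,5,7}
Constraint 4 (X != Y) on D(X)={3,6,7} D(Y)={4,5,7}: no change
So after all 4 constraints: D(Y) = {4,5,7}

Answer: {4,5,7}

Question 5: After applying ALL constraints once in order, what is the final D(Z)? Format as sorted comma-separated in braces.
Constraint 1 (X < Z) on D(X)={3,6,7,8} D(Z)={6,7,8}: X {3,6,7,8}->{3,6,7}
Constraint 2 (Y != X) on D(Y)={4,5,7,8} D(X)={3,6,7}: no change
Constraint 3 (Y < Z) on D(Y)={4,5,7,8} D(Z)={6,7,8}: Y {4,5,7,8}->{4,5,7}
Constraint 4 (X != Y) on D(X)={3,6,7} D(Y)={4,5,7}: no change
So after all 4 constraints: D(Z) = {6,7,8}

Answer: {6,7,8}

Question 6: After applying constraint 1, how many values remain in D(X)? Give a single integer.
Constraint 1 (X < Z) on D(X)={3,6,7,8} D(Z)={6,7,8}: X {3,6,7,8}->{3,6,7}
So after constraint 1: D(X)={3,6,7}, size = 3

Answer: 3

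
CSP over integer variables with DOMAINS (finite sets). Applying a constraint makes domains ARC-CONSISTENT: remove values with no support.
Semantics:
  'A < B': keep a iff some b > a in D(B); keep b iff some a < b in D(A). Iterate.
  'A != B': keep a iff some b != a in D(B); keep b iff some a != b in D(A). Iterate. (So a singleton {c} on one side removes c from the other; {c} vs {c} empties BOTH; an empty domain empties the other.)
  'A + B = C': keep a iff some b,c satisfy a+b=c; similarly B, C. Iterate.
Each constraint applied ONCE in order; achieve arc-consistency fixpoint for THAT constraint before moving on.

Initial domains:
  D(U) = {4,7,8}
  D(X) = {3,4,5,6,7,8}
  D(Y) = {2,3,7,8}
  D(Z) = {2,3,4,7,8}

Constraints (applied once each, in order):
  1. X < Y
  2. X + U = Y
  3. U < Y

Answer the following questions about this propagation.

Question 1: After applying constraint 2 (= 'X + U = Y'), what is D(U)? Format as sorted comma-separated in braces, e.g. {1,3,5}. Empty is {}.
Constraint 1 (X < Y) on D(X)={3,4,5,6,7,8} D(Y)={2,3,7,8}: X {3,4,5,6,7,8}->{3,4,5,6,7}; Y {2,3,7,8}->{7,8}
Constraint 2 (X + U = Y) on D(X)={3,4,5,6,7} D(U)={4,7,8} D(Y)={7,8}: X {3,4,5,6,7}->{3,4}; U {4,7,8}->{4}
So after constraint 2: D(U) = {4}

Answer: {4}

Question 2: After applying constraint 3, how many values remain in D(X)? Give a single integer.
Constraint 1 (X < Y) on D(X)={3,4,5,6,7,8} D(Y)={2,3,7,8}: X {3,4,5,6,7,8}->{3,4,5,6,7}; Y {2,3,7,8}->{7,8}
Constraint 2 (X + U = Y) on D(X)={3,4,5,6,7} D(U)={4,7,8} D(Y)={7,8}: X {3,4,5,6,7}->{3,4}; U {4,7,8}->{4}
Constraint 3 (U < Y) on D(U)={4} D(Y)={7,8}: no change
So after constraint 3: D(X)={3,4}, size = 2

Answer: 2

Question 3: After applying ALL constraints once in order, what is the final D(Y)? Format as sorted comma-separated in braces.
Answer: {7,8}

Derivation:
Constraint 1 (X < Y) on D(X)={3,4,5,6,7,8} D(Y)={2,3,7,8}: X {3,4,5,6,7,8}->{3,4,5,6,7}; Y {2,3,7,8}->{7,8}
Constraint 2 (X + U = Y) on D(X)={3,4,5,6,7} D(U)={4,7,8} D(Y)={7,8}: X {3,4,5,6,7}->{3,4}; U {4,7,8}->{4}
Constraint 3 (U < Y) on D(U)={4} D(Y)={7,8}: no change
So after all 3 constraints: D(Y) = {7,8}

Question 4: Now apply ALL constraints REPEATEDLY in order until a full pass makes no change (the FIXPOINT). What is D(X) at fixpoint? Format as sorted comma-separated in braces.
Answer: {3,4}

Derivation:
pass 0 (initial): D(X)={3,4,5,6,7,8}
pass 1: U {4,7,8}->{4}; X {3,4,5,6,7,8}->{3,4}; Y {2,3,7,8}->{7,8}
pass 2: no change
Fixpoint after 2 passes: D(X) = {3,4}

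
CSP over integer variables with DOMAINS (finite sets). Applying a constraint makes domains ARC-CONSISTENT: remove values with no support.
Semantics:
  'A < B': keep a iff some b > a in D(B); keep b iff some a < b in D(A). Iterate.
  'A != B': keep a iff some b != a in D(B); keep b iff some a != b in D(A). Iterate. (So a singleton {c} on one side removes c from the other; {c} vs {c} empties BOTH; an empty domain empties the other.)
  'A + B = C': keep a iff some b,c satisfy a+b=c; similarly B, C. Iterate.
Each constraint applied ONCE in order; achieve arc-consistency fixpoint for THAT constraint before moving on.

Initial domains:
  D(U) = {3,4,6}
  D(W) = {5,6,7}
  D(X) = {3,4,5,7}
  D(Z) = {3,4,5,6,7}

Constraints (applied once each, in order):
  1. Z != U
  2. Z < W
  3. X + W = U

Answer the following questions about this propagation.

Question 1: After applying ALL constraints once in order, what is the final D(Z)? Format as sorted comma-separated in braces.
Constraint 1 (Z != U) on D(Z)={3,4,5,6,7} D(U)={3,4,6}: no change
Constraint 2 (Z < W) on D(Z)={3,4,5,6,7} D(W)={5,6,7}: Z {3,4,5,6,7}->{3,4,5,6}
Constraint 3 (X + W = U) on D(X)={3,4,5,7} D(W)={5,6,7} D(U)={3,4,6}: X {3,4,5,7}->{}; W {5,6,7}->{}; U {3,4,6}->{}
So after all 3 constraints: D(Z) = {3,4,5,6}

Answer: {3,4,5,6}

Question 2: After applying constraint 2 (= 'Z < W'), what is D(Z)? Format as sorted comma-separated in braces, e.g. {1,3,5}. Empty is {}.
Answer: {3,4,5,6}

Derivation:
Constraint 1 (Z != U) on D(Z)={3,4,5,6,7} D(U)={3,4,6}: no change
Constraint 2 (Z < W) on D(Z)={3,4,5,6,7} D(W)={5,6,7}: Z {3,4,5,6,7}->{3,4,5,6}
So after constraint 2: D(Z) = {3,4,5,6}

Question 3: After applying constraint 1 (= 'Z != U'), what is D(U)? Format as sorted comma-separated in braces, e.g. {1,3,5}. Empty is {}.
Answer: {3,4,6}

Derivation:
Constraint 1 (Z != U) on D(Z)={3,4,5,6,7} D(U)={3,4,6}: no change
So after constraint 1: D(U) = {3,4,6}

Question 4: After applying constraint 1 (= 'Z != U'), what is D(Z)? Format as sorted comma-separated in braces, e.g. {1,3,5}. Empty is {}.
Constraint 1 (Z != U) on D(Z)={3,4,5,6,7} D(U)={3,4,6}: no change
So after constraint 1: D(Z) = {3,4,5,6,7}

Answer: {3,4,5,6,7}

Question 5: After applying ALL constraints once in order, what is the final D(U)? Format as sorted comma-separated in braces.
Answer: {}

Derivation:
Constraint 1 (Z != U) on D(Z)={3,4,5,6,7} D(U)={3,4,6}: no change
Constraint 2 (Z < W) on D(Z)={3,4,5,6,7} D(W)={5,6,7}: Z {3,4,5,6,7}->{3,4,5,6}
Constraint 3 (X + W = U) on D(X)={3,4,5,7} D(W)={5,6,7} D(U)={3,4,6}: X {3,4,5,7}->{}; W {5,6,7}->{}; U {3,4,6}->{}
So after all 3 constraints: D(U) = {}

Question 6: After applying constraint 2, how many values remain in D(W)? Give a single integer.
Answer: 3

Derivation:
Constraint 1 (Z != U) on D(Z)={3,4,5,6,7} D(U)={3,4,6}: no change
Constraint 2 (Z < W) on D(Z)={3,4,5,6,7} D(W)={5,6,7}: Z {3,4,5,6,7}->{3,4,5,6}
So after constraint 2: D(W)={5,6,7}, size = 3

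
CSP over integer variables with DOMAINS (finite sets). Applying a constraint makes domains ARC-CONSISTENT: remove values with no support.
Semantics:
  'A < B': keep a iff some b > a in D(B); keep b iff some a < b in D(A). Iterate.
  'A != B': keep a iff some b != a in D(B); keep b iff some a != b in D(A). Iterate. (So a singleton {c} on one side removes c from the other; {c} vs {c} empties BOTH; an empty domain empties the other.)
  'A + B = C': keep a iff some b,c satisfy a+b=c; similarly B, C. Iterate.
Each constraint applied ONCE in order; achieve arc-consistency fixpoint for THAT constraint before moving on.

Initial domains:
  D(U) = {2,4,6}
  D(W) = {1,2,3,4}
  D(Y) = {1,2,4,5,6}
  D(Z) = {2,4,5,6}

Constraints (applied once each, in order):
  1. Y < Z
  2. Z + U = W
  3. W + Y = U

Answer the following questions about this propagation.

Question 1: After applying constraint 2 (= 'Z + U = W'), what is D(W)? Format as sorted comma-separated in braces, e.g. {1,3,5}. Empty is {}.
Answer: {4}

Derivation:
Constraint 1 (Y < Z) on D(Y)={1,2,4,5,6} D(Z)={2,4,5,6}: Y {1,2,4,5,6}->{1,2,4,5}
Constraint 2 (Z + U = W) on D(Z)={2,4,5,6} D(U)={2,4,6} D(W)={1,2,3,4}: Z {2,4,5,6}->{2}; U {2,4,6}->{2}; W {1,2,3,4}->{4}
So after constraint 2: D(W) = {4}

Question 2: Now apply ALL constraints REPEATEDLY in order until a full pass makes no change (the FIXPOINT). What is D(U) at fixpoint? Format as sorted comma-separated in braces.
Answer: {}

Derivation:
pass 0 (initial): D(U)={2,4,6}
pass 1: U {2,4,6}->{}; W {1,2,3,4}->{}; Y {1,2,4,5,6}->{}; Z {2,4,5,6}->{2}
pass 2: Z {2}->{}
pass 3: no change
Fixpoint after 3 passes: D(U) = {}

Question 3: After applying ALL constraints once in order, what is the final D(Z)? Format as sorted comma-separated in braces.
Constraint 1 (Y < Z) on D(Y)={1,2,4,5,6} D(Z)={2,4,5,6}: Y {1,2,4,5,6}->{1,2,4,5}
Constraint 2 (Z + U = W) on D(Z)={2,4,5,6} D(U)={2,4,6} D(W)={1,2,3,4}: Z {2,4,5,6}->{2}; U {2,4,6}->{2}; W {1,2,3,4}->{4}
Constraint 3 (W + Y = U) on D(W)={4} D(Y)={1,2,4,5} D(U)={2}: W {4}->{}; Y {1,2,4,5}->{}; U {2}->{}
So after all 3 constraints: D(Z) = {2}

Answer: {2}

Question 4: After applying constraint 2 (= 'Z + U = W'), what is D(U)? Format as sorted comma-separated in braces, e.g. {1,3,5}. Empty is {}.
Answer: {2}

Derivation:
Constraint 1 (Y < Z) on D(Y)={1,2,4,5,6} D(Z)={2,4,5,6}: Y {1,2,4,5,6}->{1,2,4,5}
Constraint 2 (Z + U = W) on D(Z)={2,4,5,6} D(U)={2,4,6} D(W)={1,2,3,4}: Z {2,4,5,6}->{2}; U {2,4,6}->{2}; W {1,2,3,4}->{4}
So after constraint 2: D(U) = {2}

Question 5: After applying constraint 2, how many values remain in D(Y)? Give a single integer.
Answer: 4

Derivation:
Constraint 1 (Y < Z) on D(Y)={1,2,4,5,6} D(Z)={2,4,5,6}: Y {1,2,4,5,6}->{1,2,4,5}
Constraint 2 (Z + U = W) on D(Z)={2,4,5,6} D(U)={2,4,6} D(W)={1,2,3,4}: Z {2,4,5,6}->{2}; U {2,4,6}->{2}; W {1,2,3,4}->{4}
So after constraint 2: D(Y)={1,2,4,5}, size = 4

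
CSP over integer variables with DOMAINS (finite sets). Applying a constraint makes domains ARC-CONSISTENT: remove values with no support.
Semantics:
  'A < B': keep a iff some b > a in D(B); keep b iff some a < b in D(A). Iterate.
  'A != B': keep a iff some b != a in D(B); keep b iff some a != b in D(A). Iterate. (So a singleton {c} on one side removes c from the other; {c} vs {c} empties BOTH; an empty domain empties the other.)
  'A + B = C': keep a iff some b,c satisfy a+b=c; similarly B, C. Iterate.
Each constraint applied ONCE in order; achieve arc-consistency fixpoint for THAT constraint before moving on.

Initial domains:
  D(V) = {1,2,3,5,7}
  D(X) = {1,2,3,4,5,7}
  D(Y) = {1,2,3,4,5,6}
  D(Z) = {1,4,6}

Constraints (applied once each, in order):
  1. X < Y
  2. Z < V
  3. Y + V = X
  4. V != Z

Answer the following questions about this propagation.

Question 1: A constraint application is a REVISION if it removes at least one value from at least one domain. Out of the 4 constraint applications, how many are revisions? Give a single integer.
Constraint 1 (X < Y) on D(X)={1,2,3,4,5,7} D(Y)={1,2,3,4,5,6}: X {1,2,3,4,5,7}->{1,2,3,4,5}; Y {1,2,3,4,5,6}->{2,3,4,5,6} => REVISION
Constraint 2 (Z < V) on D(Z)={1,4,6} D(V)={1,2,3,5,7}: V {1,2,3,5,7}->{2,3,5,7} => REVISION
Constraint 3 (Y + V = X) on D(Y)={2,3,4,5,6} D(V)={2,3,5,7} D(X)={1,2,3,4,5}: Y {2,3,4,5,6}->{2,3}; V {2,3,5,7}->{2,3}; X {1,2,3,4,5}->{4,5} => REVISION
Constraint 4 (V != Z) on D(V)={2,3} D(Z)={1,4,6}: no change => not a revision
Total revisions = 3

Answer: 3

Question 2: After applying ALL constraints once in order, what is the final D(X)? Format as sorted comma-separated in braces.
Constraint 1 (X < Y) on D(X)={1,2,3,4,5,7} D(Y)={1,2,3,4,5,6}: X {1,2,3,4,5,7}->{1,2,3,4,5}; Y {1,2,3,4,5,6}->{2,3,4,5,6}
Constraint 2 (Z < V) on D(Z)={1,4,6} D(V)={1,2,3,5,7}: V {1,2,3,5,7}->{2,3,5,7}
Constraint 3 (Y + V = X) on D(Y)={2,3,4,5,6} D(V)={2,3,5,7} D(X)={1,2,3,4,5}: Y {2,3,4,5,6}->{2,3}; V {2,3,5,7}->{2,3}; X {1,2,3,4,5}->{4,5}
Constraint 4 (V != Z) on D(V)={2,3} D(Z)={1,4,6}: no change
So after all 4 constraints: D(X) = {4,5}

Answer: {4,5}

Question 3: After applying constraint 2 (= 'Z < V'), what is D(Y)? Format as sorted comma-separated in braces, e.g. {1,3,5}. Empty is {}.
Constraint 1 (X < Y) on D(X)={1,2,3,4,5,7} D(Y)={1,2,3,4,5,6}: X {1,2,3,4,5,7}->{1,2,3,4,5}; Y {1,2,3,4,5,6}->{2,3,4,5,6}
Constraint 2 (Z < V) on D(Z)={1,4,6} D(V)={1,2,3,5,7}: V {1,2,3,5,7}->{2,3,5,7}
So after constraint 2: D(Y) = {2,3,4,5,6}

Answer: {2,3,4,5,6}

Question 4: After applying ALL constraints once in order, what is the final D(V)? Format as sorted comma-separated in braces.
Answer: {2,3}

Derivation:
Constraint 1 (X < Y) on D(X)={1,2,3,4,5,7} D(Y)={1,2,3,4,5,6}: X {1,2,3,4,5,7}->{1,2,3,4,5}; Y {1,2,3,4,5,6}->{2,3,4,5,6}
Constraint 2 (Z < V) on D(Z)={1,4,6} D(V)={1,2,3,5,7}: V {1,2,3,5,7}->{2,3,5,7}
Constraint 3 (Y + V = X) on D(Y)={2,3,4,5,6} D(V)={2,3,5,7} D(X)={1,2,3,4,5}: Y {2,3,4,5,6}->{2,3}; V {2,3,5,7}->{2,3}; X {1,2,3,4,5}->{4,5}
Constraint 4 (V != Z) on D(V)={2,3} D(Z)={1,4,6}: no change
So after all 4 constraints: D(V) = {2,3}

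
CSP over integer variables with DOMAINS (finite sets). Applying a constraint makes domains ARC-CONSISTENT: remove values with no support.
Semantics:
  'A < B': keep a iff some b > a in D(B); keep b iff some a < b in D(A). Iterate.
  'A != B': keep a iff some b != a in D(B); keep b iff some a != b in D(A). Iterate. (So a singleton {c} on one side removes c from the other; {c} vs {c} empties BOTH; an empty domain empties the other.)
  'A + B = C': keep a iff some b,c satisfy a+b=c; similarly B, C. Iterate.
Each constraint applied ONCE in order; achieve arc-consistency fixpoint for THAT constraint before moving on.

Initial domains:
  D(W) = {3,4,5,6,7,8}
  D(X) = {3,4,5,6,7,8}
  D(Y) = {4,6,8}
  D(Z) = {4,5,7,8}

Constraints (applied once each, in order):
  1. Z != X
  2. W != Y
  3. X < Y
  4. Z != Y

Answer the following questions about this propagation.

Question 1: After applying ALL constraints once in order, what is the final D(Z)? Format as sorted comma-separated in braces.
Answer: {4,5,7,8}

Derivation:
Constraint 1 (Z != X) on D(Z)={4,5,7,8} D(X)={3,4,5,6,7,8}: no change
Constraint 2 (W != Y) on D(W)={3,4,5,6,7,8} D(Y)={4,6,8}: no change
Constraint 3 (X < Y) on D(X)={3,4,5,6,7,8} D(Y)={4,6,8}: X {3,4,5,6,7,8}->{3,4,5,6,7}
Constraint 4 (Z != Y) on D(Z)={4,5,7,8} D(Y)={4,6,8}: no change
So after all 4 constraints: D(Z) = {4,5,7,8}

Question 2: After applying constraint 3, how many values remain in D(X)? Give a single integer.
Answer: 5

Derivation:
Constraint 1 (Z != X) on D(Z)={4,5,7,8} D(X)={3,4,5,6,7,8}: no change
Constraint 2 (W != Y) on D(W)={3,4,5,6,7,8} D(Y)={4,6,8}: no change
Constraint 3 (X < Y) on D(X)={3,4,5,6,7,8} D(Y)={4,6,8}: X {3,4,5,6,7,8}->{3,4,5,6,7}
So after constraint 3: D(X)={3,4,5,6,7}, size = 5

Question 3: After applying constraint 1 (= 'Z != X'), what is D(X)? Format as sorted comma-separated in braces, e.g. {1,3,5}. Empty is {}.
Constraint 1 (Z != X) on D(Z)={4,5,7,8} D(X)={3,4,5,6,7,8}: no change
So after constraint 1: D(X) = {3,4,5,6,7,8}

Answer: {3,4,5,6,7,8}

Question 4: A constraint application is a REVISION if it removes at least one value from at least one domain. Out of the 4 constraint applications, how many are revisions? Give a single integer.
Answer: 1

Derivation:
Constraint 1 (Z != X) on D(Z)={4,5,7,8} D(X)={3,4,5,6,7,8}: no change => not a revision
Constraint 2 (W != Y) on D(W)={3,4,5,6,7,8} D(Y)={4,6,8}: no change => not a revision
Constraint 3 (X < Y) on D(X)={3,4,5,6,7,8} D(Y)={4,6,8}: X {3,4,5,6,7,8}->{3,4,5,6,7} => REVISION
Constraint 4 (Z != Y) on D(Z)={4,5,7,8} D(Y)={4,6,8}: no change => not a revision
Total revisions = 1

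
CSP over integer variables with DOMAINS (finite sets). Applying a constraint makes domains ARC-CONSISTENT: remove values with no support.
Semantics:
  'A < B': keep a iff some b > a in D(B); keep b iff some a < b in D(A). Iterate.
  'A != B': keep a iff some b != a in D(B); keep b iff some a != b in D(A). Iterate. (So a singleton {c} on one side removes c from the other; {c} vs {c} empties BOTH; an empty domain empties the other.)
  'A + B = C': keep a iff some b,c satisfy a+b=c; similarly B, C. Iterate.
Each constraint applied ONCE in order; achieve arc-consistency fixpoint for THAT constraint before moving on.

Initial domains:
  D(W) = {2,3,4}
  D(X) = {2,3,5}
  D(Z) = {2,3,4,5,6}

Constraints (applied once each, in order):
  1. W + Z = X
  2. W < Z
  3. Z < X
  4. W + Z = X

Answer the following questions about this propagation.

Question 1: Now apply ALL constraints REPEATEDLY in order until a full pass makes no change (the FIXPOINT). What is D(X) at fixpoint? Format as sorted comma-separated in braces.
pass 0 (initial): D(X)={2,3,5}
pass 1: W {2,3,4}->{2}; X {2,3,5}->{5}; Z {2,3,4,5,6}->{3}
pass 2: no change
Fixpoint after 2 passes: D(X) = {5}

Answer: {5}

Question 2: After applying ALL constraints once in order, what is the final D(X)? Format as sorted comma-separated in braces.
Answer: {5}

Derivation:
Constraint 1 (W + Z = X) on D(W)={2,3,4} D(Z)={2,3,4,5,6} D(X)={2,3,5}: W {2,3,4}->{2,3}; Z {2,3,4,5,6}->{2,3}; X {2,3,5}->{5}
Constraint 2 (W < Z) on D(W)={2,3} D(Z)={2,3}: W {2,3}->{2}; Z {2,3}->{3}
Constraint 3 (Z < X) on D(Z)={3} D(X)={5}: no change
Constraint 4 (W + Z = X) on D(W)={2} D(Z)={3} D(X)={5}: no change
So after all 4 constraints: D(X) = {5}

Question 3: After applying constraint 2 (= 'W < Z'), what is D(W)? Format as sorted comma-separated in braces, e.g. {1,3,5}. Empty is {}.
Constraint 1 (W + Z = X) on D(W)={2,3,4} D(Z)={2,3,4,5,6} D(X)={2,3,5}: W {2,3,4}->{2,3}; Z {2,3,4,5,6}->{2,3}; X {2,3,5}->{5}
Constraint 2 (W < Z) on D(W)={2,3} D(Z)={2,3}: W {2,3}->{2}; Z {2,3}->{3}
So after constraint 2: D(W) = {2}

Answer: {2}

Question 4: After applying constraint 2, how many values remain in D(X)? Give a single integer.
Constraint 1 (W + Z = X) on D(W)={2,3,4} D(Z)={2,3,4,5,6} D(X)={2,3,5}: W {2,3,4}->{2,3}; Z {2,3,4,5,6}->{2,3}; X {2,3,5}->{5}
Constraint 2 (W < Z) on D(W)={2,3} D(Z)={2,3}: W {2,3}->{2}; Z {2,3}->{3}
So after constraint 2: D(X)={5}, size = 1

Answer: 1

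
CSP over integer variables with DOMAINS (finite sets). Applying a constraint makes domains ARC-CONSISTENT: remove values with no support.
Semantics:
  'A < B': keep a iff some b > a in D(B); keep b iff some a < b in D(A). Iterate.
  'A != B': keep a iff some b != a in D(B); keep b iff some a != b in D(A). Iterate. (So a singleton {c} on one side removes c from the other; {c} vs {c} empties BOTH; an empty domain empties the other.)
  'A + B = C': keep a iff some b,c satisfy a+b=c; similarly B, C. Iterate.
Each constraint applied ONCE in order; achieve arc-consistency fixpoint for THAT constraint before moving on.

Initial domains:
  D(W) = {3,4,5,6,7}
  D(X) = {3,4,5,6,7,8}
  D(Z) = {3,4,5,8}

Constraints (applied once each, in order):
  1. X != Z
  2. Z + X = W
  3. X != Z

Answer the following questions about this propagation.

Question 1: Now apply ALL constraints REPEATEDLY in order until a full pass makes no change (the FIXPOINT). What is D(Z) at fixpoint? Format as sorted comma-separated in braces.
Answer: {3,4}

Derivation:
pass 0 (initial): D(Z)={3,4,5,8}
pass 1: W {3,4,5,6,7}->{6,7}; X {3,4,5,6,7,8}->{3,4}; Z {3,4,5,8}->{3,4}
pass 2: no change
Fixpoint after 2 passes: D(Z) = {3,4}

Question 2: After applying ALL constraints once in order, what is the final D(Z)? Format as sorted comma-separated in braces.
Answer: {3,4}

Derivation:
Constraint 1 (X != Z) on D(X)={3,4,5,6,7,8} D(Z)={3,4,5,8}: no change
Constraint 2 (Z + X = W) on D(Z)={3,4,5,8} D(X)={3,4,5,6,7,8} D(W)={3,4,5,6,7}: Z {3,4,5,8}->{3,4}; X {3,4,5,6,7,8}->{3,4}; W {3,4,5,6,7}->{6,7}
Constraint 3 (X != Z) on D(X)={3,4} D(Z)={3,4}: no change
So after all 3 constraints: D(Z) = {3,4}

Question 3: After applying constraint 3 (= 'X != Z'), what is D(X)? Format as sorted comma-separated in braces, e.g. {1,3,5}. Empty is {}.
Answer: {3,4}

Derivation:
Constraint 1 (X != Z) on D(X)={3,4,5,6,7,8} D(Z)={3,4,5,8}: no change
Constraint 2 (Z + X = W) on D(Z)={3,4,5,8} D(X)={3,4,5,6,7,8} D(W)={3,4,5,6,7}: Z {3,4,5,8}->{3,4}; X {3,4,5,6,7,8}->{3,4}; W {3,4,5,6,7}->{6,7}
Constraint 3 (X != Z) on D(X)={3,4} D(Z)={3,4}: no change
So after constraint 3: D(X) = {3,4}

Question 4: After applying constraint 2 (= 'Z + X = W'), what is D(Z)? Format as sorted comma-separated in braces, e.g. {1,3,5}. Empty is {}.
Constraint 1 (X != Z) on D(X)={3,4,5,6,7,8} D(Z)={3,4,5,8}: no change
Constraint 2 (Z + X = W) on D(Z)={3,4,5,8} D(X)={3,4,5,6,7,8} D(W)={3,4,5,6,7}: Z {3,4,5,8}->{3,4}; X {3,4,5,6,7,8}->{3,4}; W {3,4,5,6,7}->{6,7}
So after constraint 2: D(Z) = {3,4}

Answer: {3,4}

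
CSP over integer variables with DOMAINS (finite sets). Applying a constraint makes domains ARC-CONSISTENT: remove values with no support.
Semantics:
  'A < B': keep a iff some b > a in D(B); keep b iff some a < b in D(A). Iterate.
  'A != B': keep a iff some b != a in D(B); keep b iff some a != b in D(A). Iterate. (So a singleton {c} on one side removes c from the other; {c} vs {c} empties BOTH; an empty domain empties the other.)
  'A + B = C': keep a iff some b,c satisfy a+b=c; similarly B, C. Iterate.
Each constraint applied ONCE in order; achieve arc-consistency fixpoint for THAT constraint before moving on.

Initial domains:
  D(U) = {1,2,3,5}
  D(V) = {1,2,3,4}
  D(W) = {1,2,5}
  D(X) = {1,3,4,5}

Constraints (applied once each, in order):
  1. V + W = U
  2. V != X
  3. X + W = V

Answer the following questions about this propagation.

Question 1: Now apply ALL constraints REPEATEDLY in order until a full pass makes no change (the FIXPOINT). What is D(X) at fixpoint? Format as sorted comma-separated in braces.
pass 0 (initial): D(X)={1,3,4,5}
pass 1: U {1,2,3,5}->{2,3,5}; V {1,2,3,4}->{2,3,4}; W {1,2,5}->{1,2}; X {1,3,4,5}->{1,3}
pass 2: U {2,3,5}->{3,5}
pass 3: no change
Fixpoint after 3 passes: D(X) = {1,3}

Answer: {1,3}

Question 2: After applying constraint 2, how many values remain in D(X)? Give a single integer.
Answer: 4

Derivation:
Constraint 1 (V + W = U) on D(V)={1,2,3,4} D(W)={1,2,5} D(U)={1,2,3,5}: W {1,2,5}->{1,2}; U {1,2,3,5}->{2,3,5}
Constraint 2 (V != X) on D(V)={1,2,3,4} D(X)={1,3,4,5}: no change
So after constraint 2: D(X)={1,3,4,5}, size = 4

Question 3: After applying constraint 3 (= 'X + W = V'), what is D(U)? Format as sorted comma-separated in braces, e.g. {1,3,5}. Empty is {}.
Constraint 1 (V + W = U) on D(V)={1,2,3,4} D(W)={1,2,5} D(U)={1,2,3,5}: W {1,2,5}->{1,2}; U {1,2,3,5}->{2,3,5}
Constraint 2 (V != X) on D(V)={1,2,3,4} D(X)={1,3,4,5}: no change
Constraint 3 (X + W = V) on D(X)={1,3,4,5} D(W)={1,2} D(V)={1,2,3,4}: X {1,3,4,5}->{1,3}; V {1,2,3,4}->{2,3,4}
So after constraint 3: D(U) = {2,3,5}

Answer: {2,3,5}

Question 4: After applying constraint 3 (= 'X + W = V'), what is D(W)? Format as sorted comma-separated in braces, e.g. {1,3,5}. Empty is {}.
Constraint 1 (V + W = U) on D(V)={1,2,3,4} D(W)={1,2,5} D(U)={1,2,3,5}: W {1,2,5}->{1,2}; U {1,2,3,5}->{2,3,5}
Constraint 2 (V != X) on D(V)={1,2,3,4} D(X)={1,3,4,5}: no change
Constraint 3 (X + W = V) on D(X)={1,3,4,5} D(W)={1,2} D(V)={1,2,3,4}: X {1,3,4,5}->{1,3}; V {1,2,3,4}->{2,3,4}
So after constraint 3: D(W) = {1,2}

Answer: {1,2}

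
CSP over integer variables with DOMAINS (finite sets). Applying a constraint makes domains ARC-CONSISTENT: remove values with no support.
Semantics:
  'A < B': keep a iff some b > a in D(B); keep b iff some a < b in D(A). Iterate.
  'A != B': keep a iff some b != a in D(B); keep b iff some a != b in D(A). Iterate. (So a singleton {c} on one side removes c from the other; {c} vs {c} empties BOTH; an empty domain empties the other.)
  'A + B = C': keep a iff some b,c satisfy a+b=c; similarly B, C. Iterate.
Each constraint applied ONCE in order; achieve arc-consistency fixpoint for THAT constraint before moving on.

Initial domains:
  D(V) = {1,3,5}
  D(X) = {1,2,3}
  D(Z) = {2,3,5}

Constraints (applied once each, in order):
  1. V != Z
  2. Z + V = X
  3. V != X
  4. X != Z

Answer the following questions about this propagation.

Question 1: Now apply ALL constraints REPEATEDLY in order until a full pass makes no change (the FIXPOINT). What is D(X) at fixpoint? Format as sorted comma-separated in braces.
Answer: {3}

Derivation:
pass 0 (initial): D(X)={1,2,3}
pass 1: V {1,3,5}->{1}; X {1,2,3}->{3}; Z {2,3,5}->{2}
pass 2: no change
Fixpoint after 2 passes: D(X) = {3}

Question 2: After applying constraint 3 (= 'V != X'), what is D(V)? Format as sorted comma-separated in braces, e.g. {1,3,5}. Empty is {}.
Answer: {1}

Derivation:
Constraint 1 (V != Z) on D(V)={1,3,5} D(Z)={2,3,5}: no change
Constraint 2 (Z + V = X) on D(Z)={2,3,5} D(V)={1,3,5} D(X)={1,2,3}: Z {2,3,5}->{2}; V {1,3,5}->{1}; X {1,2,3}->{3}
Constraint 3 (V != X) on D(V)={1} D(X)={3}: no change
So after constraint 3: D(V) = {1}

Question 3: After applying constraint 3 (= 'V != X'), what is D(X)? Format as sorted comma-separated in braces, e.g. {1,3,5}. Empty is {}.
Answer: {3}

Derivation:
Constraint 1 (V != Z) on D(V)={1,3,5} D(Z)={2,3,5}: no change
Constraint 2 (Z + V = X) on D(Z)={2,3,5} D(V)={1,3,5} D(X)={1,2,3}: Z {2,3,5}->{2}; V {1,3,5}->{1}; X {1,2,3}->{3}
Constraint 3 (V != X) on D(V)={1} D(X)={3}: no change
So after constraint 3: D(X) = {3}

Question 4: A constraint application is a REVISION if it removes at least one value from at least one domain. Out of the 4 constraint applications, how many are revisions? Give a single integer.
Answer: 1

Derivation:
Constraint 1 (V != Z) on D(V)={1,3,5} D(Z)={2,3,5}: no change => not a revision
Constraint 2 (Z + V = X) on D(Z)={2,3,5} D(V)={1,3,5} D(X)={1,2,3}: Z {2,3,5}->{2}; V {1,3,5}->{1}; X {1,2,3}->{3} => REVISION
Constraint 3 (V != X) on D(V)={1} D(X)={3}: no change => not a revision
Constraint 4 (X != Z) on D(X)={3} D(Z)={2}: no change => not a revision
Total revisions = 1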